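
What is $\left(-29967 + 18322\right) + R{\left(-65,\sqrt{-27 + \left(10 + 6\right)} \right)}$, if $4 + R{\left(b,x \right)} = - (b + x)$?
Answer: $-11584 - i \sqrt{11} \approx -11584.0 - 3.3166 i$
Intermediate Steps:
$R{\left(b,x \right)} = -4 - b - x$ ($R{\left(b,x \right)} = -4 - \left(b + x\right) = -4 - b - x$)
$\left(-29967 + 18322\right) + R{\left(-65,\sqrt{-27 + \left(10 + 6\right)} \right)} = \left(-29967 + 18322\right) - \left(-61 + \sqrt{-27 + \left(10 + 6\right)}\right) = -11645 - \left(-61 + \sqrt{-27 + 16}\right) = -11645 - \left(-61 + \sqrt{-11}\right) = -11645 - \left(-61 + i \sqrt{11}\right) = -11645 + \left(61 - i \sqrt{11}\right) = -11584 - i \sqrt{11}$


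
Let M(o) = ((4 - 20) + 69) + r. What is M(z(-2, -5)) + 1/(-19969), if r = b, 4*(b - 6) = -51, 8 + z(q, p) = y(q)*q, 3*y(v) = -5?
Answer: 3694261/79876 ≈ 46.250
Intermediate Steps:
y(v) = -5/3 (y(v) = (⅓)*(-5) = -5/3)
z(q, p) = -8 - 5*q/3
b = -27/4 (b = 6 + (¼)*(-51) = 6 - 51/4 = -27/4 ≈ -6.7500)
r = -27/4 ≈ -6.7500
M(o) = 185/4 (M(o) = ((4 - 20) + 69) - 27/4 = (-16 + 69) - 27/4 = 53 - 27/4 = 185/4)
M(z(-2, -5)) + 1/(-19969) = 185/4 + 1/(-19969) = 185/4 - 1/19969 = 3694261/79876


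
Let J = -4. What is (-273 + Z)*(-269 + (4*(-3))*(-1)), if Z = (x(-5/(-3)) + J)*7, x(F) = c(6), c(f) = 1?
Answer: 75558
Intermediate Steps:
x(F) = 1
Z = -21 (Z = (1 - 4)*7 = -3*7 = -21)
(-273 + Z)*(-269 + (4*(-3))*(-1)) = (-273 - 21)*(-269 + (4*(-3))*(-1)) = -294*(-269 - 12*(-1)) = -294*(-269 + 12) = -294*(-257) = 75558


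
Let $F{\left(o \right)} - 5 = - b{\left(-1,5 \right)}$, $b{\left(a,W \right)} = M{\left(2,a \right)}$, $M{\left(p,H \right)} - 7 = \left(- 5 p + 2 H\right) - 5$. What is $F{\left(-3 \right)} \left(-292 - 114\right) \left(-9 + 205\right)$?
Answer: $-1193640$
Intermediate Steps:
$M{\left(p,H \right)} = 2 - 5 p + 2 H$ ($M{\left(p,H \right)} = 7 - \left(5 - 2 H + 5 p\right) = 2 - 5 p + 2 H$)
$b{\left(a,W \right)} = -8 + 2 a$ ($b{\left(a,W \right)} = 2 - 10 + 2 a = -8 + 2 a$)
$F{\left(o \right)} = 15$ ($F{\left(o \right)} = 5 - \left(-8 + 2 \left(-1\right)\right) = 5 - \left(-8 - 2\right) = 5 - -10 = 5 + 10 = 15$)
$F{\left(-3 \right)} \left(-292 - 114\right) \left(-9 + 205\right) = 15 \left(-292 - 114\right) \left(-9 + 205\right) = 15 \left(\left(-406\right) 196\right) = 15 \left(-79576\right) = -1193640$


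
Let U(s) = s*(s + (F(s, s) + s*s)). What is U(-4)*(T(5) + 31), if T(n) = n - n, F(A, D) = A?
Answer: -992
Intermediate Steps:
T(n) = 0
U(s) = s*(s² + 2*s) (U(s) = s*(s + (s + s*s)) = s*(s + (s + s²)) = s*(s² + 2*s))
U(-4)*(T(5) + 31) = ((-4)²*(2 - 4))*(0 + 31) = (16*(-2))*31 = -32*31 = -992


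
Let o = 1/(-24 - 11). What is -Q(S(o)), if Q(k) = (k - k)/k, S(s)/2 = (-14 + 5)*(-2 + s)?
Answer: 0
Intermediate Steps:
o = -1/35 (o = 1/(-35) = -1/35 ≈ -0.028571)
S(s) = 36 - 18*s (S(s) = 2*((-14 + 5)*(-2 + s)) = 2*(-9*(-2 + s)) = 2*(18 - 9*s) = 36 - 18*s)
Q(k) = 0 (Q(k) = 0/k = 0)
-Q(S(o)) = -1*0 = 0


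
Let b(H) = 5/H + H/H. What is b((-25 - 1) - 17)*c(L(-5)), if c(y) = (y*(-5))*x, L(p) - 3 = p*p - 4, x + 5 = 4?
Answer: 4560/43 ≈ 106.05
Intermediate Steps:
x = -1 (x = -5 + 4 = -1)
L(p) = -1 + p² (L(p) = 3 + (p*p - 4) = 3 + (p² - 4) = 3 + (-4 + p²) = -1 + p²)
b(H) = 1 + 5/H (b(H) = 5/H + 1 = 1 + 5/H)
c(y) = 5*y (c(y) = (y*(-5))*(-1) = -5*y*(-1) = 5*y)
b((-25 - 1) - 17)*c(L(-5)) = ((5 + ((-25 - 1) - 17))/((-25 - 1) - 17))*(5*(-1 + (-5)²)) = ((5 + (-26 - 17))/(-26 - 17))*(5*(-1 + 25)) = ((5 - 43)/(-43))*(5*24) = -1/43*(-38)*120 = (38/43)*120 = 4560/43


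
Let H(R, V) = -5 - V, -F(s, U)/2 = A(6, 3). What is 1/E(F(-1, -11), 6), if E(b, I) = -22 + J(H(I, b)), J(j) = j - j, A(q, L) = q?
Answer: -1/22 ≈ -0.045455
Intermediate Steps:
F(s, U) = -12 (F(s, U) = -2*6 = -12)
J(j) = 0
E(b, I) = -22 (E(b, I) = -22 + 0 = -22)
1/E(F(-1, -11), 6) = 1/(-22) = -1/22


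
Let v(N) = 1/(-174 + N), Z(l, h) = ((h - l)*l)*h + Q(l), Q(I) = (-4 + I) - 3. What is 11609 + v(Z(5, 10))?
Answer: 859067/74 ≈ 11609.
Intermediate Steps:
Q(I) = -7 + I
Z(l, h) = -7 + l + h*l*(h - l) (Z(l, h) = ((h - l)*l)*h + (-7 + l) = (l*(h - l))*h + (-7 + l) = h*l*(h - l) + (-7 + l) = -7 + l + h*l*(h - l))
11609 + v(Z(5, 10)) = 11609 + 1/(-174 + (-7 + 5 + 5*10² - 1*10*5²)) = 11609 + 1/(-174 + (-7 + 5 + 5*100 - 1*10*25)) = 11609 + 1/(-174 + (-7 + 5 + 500 - 250)) = 11609 + 1/(-174 + 248) = 11609 + 1/74 = 859067/74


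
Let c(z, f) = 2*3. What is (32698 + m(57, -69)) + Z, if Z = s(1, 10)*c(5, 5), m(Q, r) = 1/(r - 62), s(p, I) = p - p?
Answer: 4283437/131 ≈ 32698.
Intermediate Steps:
c(z, f) = 6
s(p, I) = 0
m(Q, r) = 1/(-62 + r)
Z = 0 (Z = 0*6 = 0)
(32698 + m(57, -69)) + Z = (32698 + 1/(-62 - 69)) + 0 = (32698 + 1/(-131)) + 0 = (32698 - 1/131) + 0 = 4283437/131 + 0 = 4283437/131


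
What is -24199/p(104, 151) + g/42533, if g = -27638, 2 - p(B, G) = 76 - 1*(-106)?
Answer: 1024281227/7655940 ≈ 133.79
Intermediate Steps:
p(B, G) = -180 (p(B, G) = 2 - (76 - 1*(-106)) = 2 - (76 + 106) = 2 - 1*182 = 2 - 182 = -180)
-24199/p(104, 151) + g/42533 = -24199/(-180) - 27638/42533 = -24199*(-1/180) - 27638*1/42533 = 24199/180 - 27638/42533 = 1024281227/7655940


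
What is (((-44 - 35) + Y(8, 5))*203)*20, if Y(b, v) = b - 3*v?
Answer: -349160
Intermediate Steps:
(((-44 - 35) + Y(8, 5))*203)*20 = (((-44 - 35) + (8 - 3*5))*203)*20 = ((-79 + (8 - 15))*203)*20 = ((-79 - 7)*203)*20 = -86*203*20 = -17458*20 = -349160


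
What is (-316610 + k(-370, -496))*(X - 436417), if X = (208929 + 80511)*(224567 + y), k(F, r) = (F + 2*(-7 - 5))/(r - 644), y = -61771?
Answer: -8503491193179965969/570 ≈ -1.4918e+16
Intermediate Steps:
k(F, r) = (-24 + F)/(-644 + r) (k(F, r) = (F + 2*(-12))/(-644 + r) = (F - 24)/(-644 + r) = (-24 + F)/(-644 + r))
X = 47119674240 (X = (208929 + 80511)*(224567 - 61771) = 289440*162796 = 47119674240)
(-316610 + k(-370, -496))*(X - 436417) = (-316610 + (-24 - 370)/(-644 - 496))*(47119674240 - 436417) = (-316610 - 394/(-1140))*47119237823 = (-316610 - 1/1140*(-394))*47119237823 = (-316610 + 197/570)*47119237823 = -180467503/570*47119237823 = -8503491193179965969/570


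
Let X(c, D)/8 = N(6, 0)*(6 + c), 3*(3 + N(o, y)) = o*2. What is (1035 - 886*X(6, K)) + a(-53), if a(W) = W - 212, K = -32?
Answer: -84286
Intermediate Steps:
a(W) = -212 + W
N(o, y) = -3 + 2*o/3 (N(o, y) = -3 + (o*2)/3 = -3 + (2*o)/3 = -3 + 2*o/3)
X(c, D) = 48 + 8*c (X(c, D) = 8*((-3 + (2/3)*6)*(6 + c)) = 8*((-3 + 4)*(6 + c)) = 8*(1*(6 + c)) = 8*(6 + c) = 48 + 8*c)
(1035 - 886*X(6, K)) + a(-53) = (1035 - 886*(48 + 8*6)) + (-212 - 53) = (1035 - 886*(48 + 48)) - 265 = (1035 - 886*96) - 265 = (1035 - 85056) - 265 = -84021 - 265 = -84286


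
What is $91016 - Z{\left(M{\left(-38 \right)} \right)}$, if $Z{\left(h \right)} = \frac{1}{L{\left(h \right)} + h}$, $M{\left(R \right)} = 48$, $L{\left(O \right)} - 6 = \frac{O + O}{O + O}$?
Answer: $\frac{5005879}{55} \approx 91016.0$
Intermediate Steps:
$L{\left(O \right)} = 7$ ($L{\left(O \right)} = 6 + \frac{O + O}{O + O} = 6 + \frac{2 O}{2 O} = 6 + 2 O \frac{1}{2 O} = 6 + 1 = 7$)
$Z{\left(h \right)} = \frac{1}{7 + h}$
$91016 - Z{\left(M{\left(-38 \right)} \right)} = 91016 - \frac{1}{7 + 48} = 91016 - \frac{1}{55} = \frac{5005879}{55}$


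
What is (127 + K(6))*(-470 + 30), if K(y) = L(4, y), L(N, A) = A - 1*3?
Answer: -57200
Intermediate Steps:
L(N, A) = -3 + A (L(N, A) = A - 3 = -3 + A)
K(y) = -3 + y
(127 + K(6))*(-470 + 30) = (127 + (-3 + 6))*(-470 + 30) = (127 + 3)*(-440) = 130*(-440) = -57200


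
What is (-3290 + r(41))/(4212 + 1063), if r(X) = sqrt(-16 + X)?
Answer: -657/1055 ≈ -0.62275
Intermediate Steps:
(-3290 + r(41))/(4212 + 1063) = (-3290 + sqrt(-16 + 41))/(4212 + 1063) = (-3290 + sqrt(25))/5275 = (-3290 + 5)*(1/5275) = -3285*1/5275 = -657/1055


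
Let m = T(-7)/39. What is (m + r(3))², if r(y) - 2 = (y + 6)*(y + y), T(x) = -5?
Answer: 4748041/1521 ≈ 3121.7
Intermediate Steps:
r(y) = 2 + 2*y*(6 + y) (r(y) = 2 + (y + 6)*(y + y) = 2 + (6 + y)*(2*y) = 2 + 2*y*(6 + y))
m = -5/39 ≈ -0.12821
(m + r(3))² = (-5/39 + (2 + 2*3² + 12*3))² = (-5/39 + (2 + 2*9 + 36))² = (-5/39 + (2 + 18 + 36))² = (-5/39 + 56)² = (2179/39)² = 4748041/1521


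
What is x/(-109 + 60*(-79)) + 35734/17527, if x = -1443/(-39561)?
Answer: 10339176455/5071232281 ≈ 2.0388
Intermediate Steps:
x = 481/13187 (x = -1443*(-1/39561) = 481/13187 ≈ 0.036475)
x/(-109 + 60*(-79)) + 35734/17527 = 481/(13187*(-109 + 60*(-79))) + 35734/17527 = 481/(13187*(-109 - 4740)) + 35734*(1/17527) = (481/13187)/(-4849) + 2102/1031 = (481/13187)*(-1/4849) + 2102/1031 = -37/4918751 + 2102/1031 = 10339176455/5071232281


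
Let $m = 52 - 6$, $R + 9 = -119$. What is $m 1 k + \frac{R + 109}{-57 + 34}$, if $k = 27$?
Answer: $\frac{28585}{23} \approx 1242.8$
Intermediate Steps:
$R = -128$ ($R = -9 - 119 = -128$)
$m = 46$
$m 1 k + \frac{R + 109}{-57 + 34} = 46 \cdot 1 \cdot 27 + \frac{-128 + 109}{-57 + 34} = 46 \cdot 27 - \frac{19}{-23} = 1242 - - \frac{19}{23} = 1242 + \frac{19}{23} = \frac{28585}{23}$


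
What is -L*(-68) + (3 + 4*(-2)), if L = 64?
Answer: 4347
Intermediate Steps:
-L*(-68) + (3 + 4*(-2)) = -1*64*(-68) + (3 + 4*(-2)) = -64*(-68) + (3 - 8) = 4352 - 5 = 4347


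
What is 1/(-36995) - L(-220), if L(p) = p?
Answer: 8138899/36995 ≈ 220.00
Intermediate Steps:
1/(-36995) - L(-220) = 1/(-36995) - 1*(-220) = -1/36995 + 220 = 8138899/36995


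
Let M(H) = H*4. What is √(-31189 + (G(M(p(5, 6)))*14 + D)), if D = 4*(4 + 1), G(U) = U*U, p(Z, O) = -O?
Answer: I*√23105 ≈ 152.0*I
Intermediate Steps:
M(H) = 4*H
G(U) = U²
D = 20 (D = 4*5 = 20)
√(-31189 + (G(M(p(5, 6)))*14 + D)) = √(-31189 + ((4*(-1*6))²*14 + 20)) = √(-31189 + ((4*(-6))²*14 + 20)) = √(-31189 + ((-24)²*14 + 20)) = √(-31189 + (576*14 + 20)) = √(-31189 + (8064 + 20)) = √(-31189 + 8084) = √(-23105) = I*√23105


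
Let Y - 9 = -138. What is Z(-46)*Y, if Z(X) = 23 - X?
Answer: -8901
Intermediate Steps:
Y = -129 (Y = 9 - 138 = -129)
Z(-46)*Y = (23 - 1*(-46))*(-129) = (23 + 46)*(-129) = 69*(-129) = -8901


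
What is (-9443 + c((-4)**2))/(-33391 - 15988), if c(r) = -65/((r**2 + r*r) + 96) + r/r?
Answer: 521891/2729312 ≈ 0.19122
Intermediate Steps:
c(r) = 1 - 65/(96 + 2*r**2) (c(r) = -65/((r**2 + r**2) + 96) + 1 = -65/(2*r**2 + 96) + 1 = -65/(96 + 2*r**2) + 1 = 1 - 65/(96 + 2*r**2))
(-9443 + c((-4)**2))/(-33391 - 15988) = (-9443 + (31/2 + ((-4)**2)**2)/(48 + ((-4)**2)**2))/(-33391 - 15988) = (-9443 + (31/2 + 16**2)/(48 + 16**2))/(-49379) = (-9443 + (31/2 + 256)/(48 + 256))*(-1/49379) = (-9443 + (543/2)/304)*(-1/49379) = (-9443 + (1/304)*(543/2))*(-1/49379) = (-9443 + 543/608)*(-1/49379) = -5740801/608*(-1/49379) = 521891/2729312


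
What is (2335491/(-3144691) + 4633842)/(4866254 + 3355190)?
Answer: 14571998897331/25853900953804 ≈ 0.56363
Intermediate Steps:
(2335491/(-3144691) + 4633842)/(4866254 + 3355190) = (2335491*(-1/3144691) + 4633842)/8221444 = (-2335491/3144691 + 4633842)*(1/8221444) = (14571998897331/3144691)*(1/8221444) = 14571998897331/25853900953804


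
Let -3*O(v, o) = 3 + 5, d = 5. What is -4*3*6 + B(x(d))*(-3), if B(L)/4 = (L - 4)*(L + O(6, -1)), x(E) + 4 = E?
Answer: -132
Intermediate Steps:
O(v, o) = -8/3 (O(v, o) = -(3 + 5)/3 = -⅓*8 = -8/3)
x(E) = -4 + E
B(L) = 4*(-4 + L)*(-8/3 + L) (B(L) = 4*((L - 4)*(L - 8/3)) = 4*((-4 + L)*(-8/3 + L)) = 4*(-4 + L)*(-8/3 + L))
-4*3*6 + B(x(d))*(-3) = -4*3*6 + (128/3 + 4*(-4 + 5)² - 80*(-4 + 5)/3)*(-3) = -12*6 + (128/3 + 4*1² - 80/3*1)*(-3) = -72 + (128/3 + 4*1 - 80/3)*(-3) = -72 + (128/3 + 4 - 80/3)*(-3) = -72 + 20*(-3) = -72 - 60 = -132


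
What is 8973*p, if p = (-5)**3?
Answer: -1121625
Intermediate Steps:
p = -125
8973*p = 8973*(-125) = -1121625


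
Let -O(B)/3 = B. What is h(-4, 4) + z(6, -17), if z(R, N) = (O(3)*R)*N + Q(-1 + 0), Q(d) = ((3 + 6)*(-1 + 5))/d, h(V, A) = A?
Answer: 886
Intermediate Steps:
Q(d) = 36/d (Q(d) = (9*4)/d = 36/d)
O(B) = -3*B
z(R, N) = -36 - 9*N*R (z(R, N) = ((-3*3)*R)*N + 36/(-1 + 0) = (-9*R)*N + 36/(-1) = -9*N*R + 36*(-1) = -9*N*R - 36 = -36 - 9*N*R)
h(-4, 4) + z(6, -17) = 4 + (-36 - 9*(-17)*6) = 4 + (-36 + 918) = 4 + 882 = 886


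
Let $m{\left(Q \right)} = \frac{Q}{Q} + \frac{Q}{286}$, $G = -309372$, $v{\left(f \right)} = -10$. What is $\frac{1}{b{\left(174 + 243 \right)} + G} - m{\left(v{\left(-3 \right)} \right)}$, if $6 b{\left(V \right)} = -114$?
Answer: $- \frac{42696101}{44242913} \approx -0.96504$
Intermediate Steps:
$b{\left(V \right)} = -19$ ($b{\left(V \right)} = \frac{1}{6} \left(-114\right) = -19$)
$m{\left(Q \right)} = 1 + \frac{Q}{286}$ ($m{\left(Q \right)} = 1 + Q \frac{1}{286} = 1 + \frac{Q}{286}$)
$\frac{1}{b{\left(174 + 243 \right)} + G} - m{\left(v{\left(-3 \right)} \right)} = \frac{1}{-19 - 309372} - \left(1 + \frac{1}{286} \left(-10\right)\right) = \frac{1}{-309391} - \left(1 - \frac{5}{143}\right) = - \frac{1}{309391} - \frac{138}{143} = - \frac{42696101}{44242913}$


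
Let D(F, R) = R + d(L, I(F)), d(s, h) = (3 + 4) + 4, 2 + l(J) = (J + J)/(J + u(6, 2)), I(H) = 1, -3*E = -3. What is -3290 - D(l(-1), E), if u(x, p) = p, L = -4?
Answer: -3302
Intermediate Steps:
E = 1 (E = -1/3*(-3) = 1)
l(J) = -2 + 2*J/(2 + J) (l(J) = -2 + (J + J)/(J + 2) = -2 + (2*J)/(2 + J) = -2 + 2*J/(2 + J))
d(s, h) = 11 (d(s, h) = 7 + 4 = 11)
D(F, R) = 11 + R (D(F, R) = R + 11 = 11 + R)
-3290 - D(l(-1), E) = -3290 - (11 + 1) = -3290 - 1*12 = -3290 - 12 = -3302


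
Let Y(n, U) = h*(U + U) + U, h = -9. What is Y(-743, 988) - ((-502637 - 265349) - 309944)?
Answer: 1061134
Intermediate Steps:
Y(n, U) = -17*U (Y(n, U) = -9*(U + U) + U = -18*U + U = -17*U)
Y(-743, 988) - ((-502637 - 265349) - 309944) = -17*988 - ((-502637 - 265349) - 309944) = -16796 - (-767986 - 309944) = -16796 - 1*(-1077930) = -16796 + 1077930 = 1061134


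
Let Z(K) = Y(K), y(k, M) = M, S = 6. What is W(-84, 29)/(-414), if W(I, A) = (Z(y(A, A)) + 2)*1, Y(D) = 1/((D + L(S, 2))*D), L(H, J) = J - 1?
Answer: -1741/360180 ≈ -0.0048337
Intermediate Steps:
L(H, J) = -1 + J
Y(D) = 1/(D*(1 + D)) (Y(D) = 1/((D + (-1 + 2))*D) = 1/((D + 1)*D) = 1/((1 + D)*D) = 1/(D*(1 + D)))
Z(K) = 1/(K*(1 + K))
W(I, A) = 2 + 1/(A*(1 + A)) (W(I, A) = (1/(A*(1 + A)) + 2)*1 = (2 + 1/(A*(1 + A)))*1 = 2 + 1/(A*(1 + A)))
W(-84, 29)/(-414) = ((1 + 2*29*(1 + 29))/(29*(1 + 29)))/(-414) = ((1/29)*(1 + 2*29*30)/30)*(-1/414) = ((1/29)*(1/30)*(1 + 1740))*(-1/414) = ((1/29)*(1/30)*1741)*(-1/414) = (1741/870)*(-1/414) = -1741/360180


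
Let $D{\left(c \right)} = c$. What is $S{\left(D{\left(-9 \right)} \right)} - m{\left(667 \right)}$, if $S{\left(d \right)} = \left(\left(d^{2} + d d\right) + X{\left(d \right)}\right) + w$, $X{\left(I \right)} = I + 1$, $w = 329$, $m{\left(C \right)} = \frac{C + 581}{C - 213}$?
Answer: $\frac{109017}{227} \approx 480.25$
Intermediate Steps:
$m{\left(C \right)} = \frac{581 + C}{-213 + C}$
$X{\left(I \right)} = 1 + I$
$S{\left(d \right)} = 330 + d + 2 d^{2}$ ($S{\left(d \right)} = \left(\left(d^{2} + d d\right) + \left(1 + d\right)\right) + 329 = \left(\left(d^{2} + d^{2}\right) + \left(1 + d\right)\right) + 329 = \left(2 d^{2} + \left(1 + d\right)\right) + 329 = \left(1 + d + 2 d^{2}\right) + 329 = 330 + d + 2 d^{2}$)
$S{\left(D{\left(-9 \right)} \right)} - m{\left(667 \right)} = \left(330 - 9 + 2 \left(-9\right)^{2}\right) - \frac{581 + 667}{-213 + 667} = \left(330 - 9 + 2 \cdot 81\right) - \frac{1}{454} \cdot 1248 = \left(330 - 9 + 162\right) - \frac{1}{454} \cdot 1248 = 483 - \frac{624}{227} = \frac{109017}{227}$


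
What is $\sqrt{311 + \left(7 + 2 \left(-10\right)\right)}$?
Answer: $\sqrt{298} \approx 17.263$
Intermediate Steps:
$\sqrt{311 + \left(7 + 2 \left(-10\right)\right)} = \sqrt{311 + \left(7 - 20\right)} = \sqrt{311 - 13} = \sqrt{298}$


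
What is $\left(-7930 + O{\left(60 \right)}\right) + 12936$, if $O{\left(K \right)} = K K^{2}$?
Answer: $221006$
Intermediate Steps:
$O{\left(K \right)} = K^{3}$
$\left(-7930 + O{\left(60 \right)}\right) + 12936 = \left(-7930 + 60^{3}\right) + 12936 = \left(-7930 + 216000\right) + 12936 = 208070 + 12936 = 221006$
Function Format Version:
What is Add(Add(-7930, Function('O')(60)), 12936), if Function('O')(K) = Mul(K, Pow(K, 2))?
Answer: 221006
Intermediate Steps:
Function('O')(K) = Pow(K, 3)
Add(Add(-7930, Function('O')(60)), 12936) = Add(Add(-7930, Pow(60, 3)), 12936) = Add(Add(-7930, 216000), 12936) = Add(208070, 12936) = 221006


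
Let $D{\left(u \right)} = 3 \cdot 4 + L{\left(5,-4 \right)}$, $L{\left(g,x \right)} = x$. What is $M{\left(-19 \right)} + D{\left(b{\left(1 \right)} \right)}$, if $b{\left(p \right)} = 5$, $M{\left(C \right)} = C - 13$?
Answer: $-24$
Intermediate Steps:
$M{\left(C \right)} = -13 + C$
$D{\left(u \right)} = 8$ ($D{\left(u \right)} = 3 \cdot 4 - 4 = 12 - 4 = 8$)
$M{\left(-19 \right)} + D{\left(b{\left(1 \right)} \right)} = \left(-13 - 19\right) + 8 = -32 + 8 = -24$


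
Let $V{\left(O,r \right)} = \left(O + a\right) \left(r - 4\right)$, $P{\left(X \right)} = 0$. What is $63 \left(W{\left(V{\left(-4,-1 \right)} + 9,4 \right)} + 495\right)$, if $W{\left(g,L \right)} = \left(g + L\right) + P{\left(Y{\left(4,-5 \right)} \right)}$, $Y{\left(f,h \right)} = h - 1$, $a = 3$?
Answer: $32319$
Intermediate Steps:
$Y{\left(f,h \right)} = -1 + h$
$V{\left(O,r \right)} = \left(-4 + r\right) \left(3 + O\right)$ ($V{\left(O,r \right)} = \left(O + 3\right) \left(r - 4\right) = \left(3 + O\right) \left(-4 + r\right) = \left(-4 + r\right) \left(3 + O\right)$)
$W{\left(g,L \right)} = L + g$ ($W{\left(g,L \right)} = \left(g + L\right) + 0 = \left(L + g\right) + 0 = L + g$)
$63 \left(W{\left(V{\left(-4,-1 \right)} + 9,4 \right)} + 495\right) = 63 \left(\left(4 + \left(\left(-12 - -16 + 3 \left(-1\right) - -4\right) + 9\right)\right) + 495\right) = 63 \left(\left(4 + \left(\left(-12 + 16 - 3 + 4\right) + 9\right)\right) + 495\right) = 63 \left(\left(4 + \left(5 + 9\right)\right) + 495\right) = 63 \left(\left(4 + 14\right) + 495\right) = 63 \left(18 + 495\right) = 63 \cdot 513 = 32319$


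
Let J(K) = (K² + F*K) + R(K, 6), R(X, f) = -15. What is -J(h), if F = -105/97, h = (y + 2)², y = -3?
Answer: 1463/97 ≈ 15.082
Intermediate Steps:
h = 1 (h = (-3 + 2)² = (-1)² = 1)
F = -105/97 (F = -105*1/97 = -105/97 ≈ -1.0825)
J(K) = -15 + K² - 105*K/97 (J(K) = (K² - 105*K/97) - 15 = -15 + K² - 105*K/97)
-J(h) = -(-15 + 1² - 105/97*1) = -(-15 + 1 - 105/97) = -1*(-1463/97) = 1463/97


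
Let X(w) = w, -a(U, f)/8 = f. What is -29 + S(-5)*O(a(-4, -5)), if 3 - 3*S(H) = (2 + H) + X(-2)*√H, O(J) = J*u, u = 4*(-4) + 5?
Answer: -909 - 880*I*√5/3 ≈ -909.0 - 655.91*I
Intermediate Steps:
a(U, f) = -8*f
u = -11 (u = -16 + 5 = -11)
O(J) = -11*J (O(J) = J*(-11) = -11*J)
S(H) = ⅓ - H/3 + 2*√H/3 (S(H) = 1 - ((2 + H) - 2*√H)/3 = 1 - (2 + H - 2*√H)/3 = 1 + (-⅔ - H/3 + 2*√H/3) = ⅓ - H/3 + 2*√H/3)
-29 + S(-5)*O(a(-4, -5)) = -29 + (⅓ - ⅓*(-5) + 2*√(-5)/3)*(-(-88)*(-5)) = -29 + (⅓ + 5/3 + 2*(I*√5)/3)*(-11*40) = -29 + (⅓ + 5/3 + 2*I*√5/3)*(-440) = -29 + (2 + 2*I*√5/3)*(-440) = -29 + (-880 - 880*I*√5/3) = -909 - 880*I*√5/3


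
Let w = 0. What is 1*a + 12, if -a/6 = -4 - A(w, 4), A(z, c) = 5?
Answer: 66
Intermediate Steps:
a = 54 (a = -6*(-4 - 1*5) = -6*(-4 - 5) = -6*(-9) = 54)
1*a + 12 = 1*54 + 12 = 54 + 12 = 66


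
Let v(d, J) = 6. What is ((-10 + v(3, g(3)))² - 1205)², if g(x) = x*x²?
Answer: 1413721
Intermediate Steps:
g(x) = x³
((-10 + v(3, g(3)))² - 1205)² = ((-10 + 6)² - 1205)² = ((-4)² - 1205)² = (16 - 1205)² = (-1189)² = 1413721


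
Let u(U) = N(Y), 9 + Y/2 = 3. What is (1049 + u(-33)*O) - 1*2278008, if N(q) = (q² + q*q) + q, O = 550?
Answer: -2125159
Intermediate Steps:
Y = -12 (Y = -18 + 2*3 = -18 + 6 = -12)
N(q) = q + 2*q² (N(q) = (q² + q²) + q = 2*q² + q = q + 2*q²)
u(U) = 276 (u(U) = -12*(1 + 2*(-12)) = -12*(1 - 24) = -12*(-23) = 276)
(1049 + u(-33)*O) - 1*2278008 = (1049 + 276*550) - 1*2278008 = (1049 + 151800) - 2278008 = 152849 - 2278008 = -2125159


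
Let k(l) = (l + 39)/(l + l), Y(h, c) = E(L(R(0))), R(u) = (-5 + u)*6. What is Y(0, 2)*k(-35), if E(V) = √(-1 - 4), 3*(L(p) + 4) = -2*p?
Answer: -2*I*√5/35 ≈ -0.12778*I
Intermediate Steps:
R(u) = -30 + 6*u
L(p) = -4 - 2*p/3 (L(p) = -4 + (-2*p)/3 = -4 - 2*p/3)
E(V) = I*√5 (E(V) = √(-5) = I*√5)
Y(h, c) = I*√5
k(l) = (39 + l)/(2*l) (k(l) = (39 + l)/((2*l)) = (39 + l)*(1/(2*l)) = (39 + l)/(2*l))
Y(0, 2)*k(-35) = (I*√5)*((½)*(39 - 35)/(-35)) = (I*√5)*((½)*(-1/35)*4) = (I*√5)*(-2/35) = -2*I*√5/35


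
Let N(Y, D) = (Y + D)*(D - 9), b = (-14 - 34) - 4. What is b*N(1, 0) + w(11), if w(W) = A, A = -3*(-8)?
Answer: 492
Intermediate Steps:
b = -52 (b = -48 - 4 = -52)
A = 24
N(Y, D) = (-9 + D)*(D + Y) (N(Y, D) = (D + Y)*(-9 + D) = (-9 + D)*(D + Y))
w(W) = 24
b*N(1, 0) + w(11) = -52*(0**2 - 9*0 - 9*1 + 0*1) + 24 = -52*(0 + 0 - 9 + 0) + 24 = -52*(-9) + 24 = 468 + 24 = 492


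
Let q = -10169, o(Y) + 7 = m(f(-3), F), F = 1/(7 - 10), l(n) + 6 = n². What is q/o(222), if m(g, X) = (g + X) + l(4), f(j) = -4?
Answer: 30507/4 ≈ 7626.8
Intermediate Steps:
l(n) = -6 + n²
F = -⅓ (F = 1/(-3) = -⅓ ≈ -0.33333)
m(g, X) = 10 + X + g (m(g, X) = (g + X) + (-6 + 4²) = (X + g) + (-6 + 16) = (X + g) + 10 = 10 + X + g)
o(Y) = -4/3 (o(Y) = -7 + (10 - ⅓ - 4) = -7 + 17/3 = -4/3)
q/o(222) = -10169/(-4/3) = -10169*(-¾) = 30507/4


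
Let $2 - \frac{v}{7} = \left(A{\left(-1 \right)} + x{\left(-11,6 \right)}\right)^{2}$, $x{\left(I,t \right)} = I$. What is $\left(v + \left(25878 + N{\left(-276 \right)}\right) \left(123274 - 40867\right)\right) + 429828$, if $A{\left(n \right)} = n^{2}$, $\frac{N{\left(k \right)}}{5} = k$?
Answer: $2019235828$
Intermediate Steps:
$N{\left(k \right)} = 5 k$
$v = -686$ ($v = 14 - 7 \left(\left(-1\right)^{2} - 11\right)^{2} = 14 - 7 \left(1 - 11\right)^{2} = 14 - 7 \left(-10\right)^{2} = 14 - 700 = -686$)
$\left(v + \left(25878 + N{\left(-276 \right)}\right) \left(123274 - 40867\right)\right) + 429828 = \left(-686 + \left(25878 + 5 \left(-276\right)\right) \left(123274 - 40867\right)\right) + 429828 = \left(-686 + \left(25878 - 1380\right) 82407\right) + 429828 = \left(-686 + 24498 \cdot 82407\right) + 429828 = \left(-686 + 2018806686\right) + 429828 = 2018806000 + 429828 = 2019235828$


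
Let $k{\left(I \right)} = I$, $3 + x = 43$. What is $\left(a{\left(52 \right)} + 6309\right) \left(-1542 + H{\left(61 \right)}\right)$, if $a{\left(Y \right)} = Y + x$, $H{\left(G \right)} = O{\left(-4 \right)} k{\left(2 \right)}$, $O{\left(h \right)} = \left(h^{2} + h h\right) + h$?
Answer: $-9511886$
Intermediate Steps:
$x = 40$ ($x = -3 + 43 = 40$)
$O{\left(h \right)} = h + 2 h^{2}$ ($O{\left(h \right)} = \left(h^{2} + h^{2}\right) + h = 2 h^{2} + h = h + 2 h^{2}$)
$H{\left(G \right)} = 56$ ($H{\left(G \right)} = - 4 \left(1 + 2 \left(-4\right)\right) 2 = - 4 \left(1 - 8\right) 2 = \left(-4\right) \left(-7\right) 2 = 28 \cdot 2 = 56$)
$a{\left(Y \right)} = 40 + Y$ ($a{\left(Y \right)} = Y + 40 = 40 + Y$)
$\left(a{\left(52 \right)} + 6309\right) \left(-1542 + H{\left(61 \right)}\right) = \left(\left(40 + 52\right) + 6309\right) \left(-1542 + 56\right) = \left(92 + 6309\right) \left(-1486\right) = 6401 \left(-1486\right) = -9511886$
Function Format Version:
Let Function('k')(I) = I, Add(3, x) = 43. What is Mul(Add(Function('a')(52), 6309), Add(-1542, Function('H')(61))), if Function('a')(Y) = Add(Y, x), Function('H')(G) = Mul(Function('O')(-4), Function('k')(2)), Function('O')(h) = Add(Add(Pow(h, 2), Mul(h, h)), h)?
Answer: -9511886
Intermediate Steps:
x = 40 (x = Add(-3, 43) = 40)
Function('O')(h) = Add(h, Mul(2, Pow(h, 2))) (Function('O')(h) = Add(Add(Pow(h, 2), Pow(h, 2)), h) = Add(Mul(2, Pow(h, 2)), h) = Add(h, Mul(2, Pow(h, 2))))
Function('H')(G) = 56 (Function('H')(G) = Mul(Mul(-4, Add(1, Mul(2, -4))), 2) = Mul(Mul(-4, Add(1, -8)), 2) = Mul(Mul(-4, -7), 2) = Mul(28, 2) = 56)
Function('a')(Y) = Add(40, Y) (Function('a')(Y) = Add(Y, 40) = Add(40, Y))
Mul(Add(Function('a')(52), 6309), Add(-1542, Function('H')(61))) = Mul(Add(Add(40, 52), 6309), Add(-1542, 56)) = Mul(Add(92, 6309), -1486) = Mul(6401, -1486) = -9511886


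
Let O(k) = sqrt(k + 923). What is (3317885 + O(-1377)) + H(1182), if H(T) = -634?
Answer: 3317251 + I*sqrt(454) ≈ 3.3173e+6 + 21.307*I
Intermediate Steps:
O(k) = sqrt(923 + k)
(3317885 + O(-1377)) + H(1182) = (3317885 + sqrt(923 - 1377)) - 634 = (3317885 + sqrt(-454)) - 634 = (3317885 + I*sqrt(454)) - 634 = 3317251 + I*sqrt(454)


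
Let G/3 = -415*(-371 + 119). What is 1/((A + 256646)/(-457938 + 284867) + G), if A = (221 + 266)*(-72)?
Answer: 173071/54299073958 ≈ 3.1874e-6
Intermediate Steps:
A = -35064 (A = 487*(-72) = -35064)
G = 313740 (G = 3*(-415*(-371 + 119)) = 3*(-415*(-252)) = 3*104580 = 313740)
1/((A + 256646)/(-457938 + 284867) + G) = 1/((-35064 + 256646)/(-457938 + 284867) + 313740) = 1/(221582/(-173071) + 313740) = 1/(221582*(-1/173071) + 313740) = 1/(-221582/173071 + 313740) = 1/(54299073958/173071) = 173071/54299073958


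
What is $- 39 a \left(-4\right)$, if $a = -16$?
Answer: $-2496$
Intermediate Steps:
$- 39 a \left(-4\right) = \left(-39\right) \left(-16\right) \left(-4\right) = 624 \left(-4\right) = -2496$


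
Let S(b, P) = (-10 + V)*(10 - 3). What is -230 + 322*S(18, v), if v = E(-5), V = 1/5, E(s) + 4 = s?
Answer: -111596/5 ≈ -22319.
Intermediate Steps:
E(s) = -4 + s
V = ⅕ ≈ 0.20000
v = -9 (v = -4 - 5 = -9)
S(b, P) = -343/5 (S(b, P) = (-10 + ⅕)*(10 - 3) = -49/5*7 = -343/5)
-230 + 322*S(18, v) = -230 + 322*(-343/5) = -230 - 110446/5 = -111596/5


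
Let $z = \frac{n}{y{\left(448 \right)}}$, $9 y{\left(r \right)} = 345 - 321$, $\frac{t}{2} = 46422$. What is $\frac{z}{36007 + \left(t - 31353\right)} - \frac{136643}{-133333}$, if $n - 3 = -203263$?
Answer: $\frac{6318889243}{25999401668} \approx 0.24304$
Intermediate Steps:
$t = 92844$ ($t = 2 \cdot 46422 = 92844$)
$n = -203260$ ($n = 3 - 203263 = -203260$)
$y{\left(r \right)} = \frac{8}{3}$ ($y{\left(r \right)} = \frac{345 - 321}{9} = \frac{1}{9} \cdot 24 = \frac{8}{3}$)
$z = - \frac{152445}{2}$ ($z = - \frac{203260}{\frac{8}{3}} = \left(-203260\right) \frac{3}{8} = - \frac{152445}{2} \approx -76223.0$)
$\frac{z}{36007 + \left(t - 31353\right)} - \frac{136643}{-133333} = - \frac{152445}{2 \left(36007 + \left(92844 - 31353\right)\right)} - \frac{136643}{-133333} = - \frac{152445}{2 \left(36007 + 61491\right)} - - \frac{136643}{133333} = - \frac{152445}{2 \cdot 97498} + \frac{136643}{133333} = \left(- \frac{152445}{2}\right) \frac{1}{97498} + \frac{136643}{133333} = - \frac{152445}{194996} + \frac{136643}{133333} = \frac{6318889243}{25999401668}$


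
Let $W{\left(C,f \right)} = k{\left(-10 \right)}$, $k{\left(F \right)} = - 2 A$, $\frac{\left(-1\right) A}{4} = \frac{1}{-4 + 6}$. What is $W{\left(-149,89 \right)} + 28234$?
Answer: $28238$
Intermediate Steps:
$A = -2$ ($A = - \frac{4}{-4 + 6} = - \frac{4}{2} = \left(-4\right) \frac{1}{2} = -2$)
$k{\left(F \right)} = 4$ ($k{\left(F \right)} = \left(-2\right) \left(-2\right) = 4$)
$W{\left(C,f \right)} = 4$
$W{\left(-149,89 \right)} + 28234 = 4 + 28234 = 28238$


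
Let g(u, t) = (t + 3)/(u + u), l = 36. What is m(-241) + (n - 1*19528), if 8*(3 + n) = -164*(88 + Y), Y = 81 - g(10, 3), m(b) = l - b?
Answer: -454247/20 ≈ -22712.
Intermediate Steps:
g(u, t) = (3 + t)/(2*u) (g(u, t) = (3 + t)/((2*u)) = (3 + t)*(1/(2*u)) = (3 + t)/(2*u))
m(b) = 36 - b
Y = 807/10 (Y = 81 - (3 + 3)/(2*10) = 81 - 6/(2*10) = 81 - 1*3/10 = 81 - 3/10 = 807/10 ≈ 80.700)
n = -69227/20 (n = -3 + (-164*(88 + 807/10))/8 = -3 + (-164*1687/10)/8 = -3 + (⅛)*(-138334/5) = -3 - 69167/20 = -69227/20 ≈ -3461.4)
m(-241) + (n - 1*19528) = (36 - 1*(-241)) + (-69227/20 - 1*19528) = (36 + 241) + (-69227/20 - 19528) = 277 - 459787/20 = -454247/20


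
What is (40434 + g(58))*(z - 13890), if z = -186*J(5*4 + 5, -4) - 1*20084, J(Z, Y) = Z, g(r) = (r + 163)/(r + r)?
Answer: -45292095640/29 ≈ -1.5618e+9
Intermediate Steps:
g(r) = (163 + r)/(2*r) (g(r) = (163 + r)/((2*r)) = (163 + r)*(1/(2*r)) = (163 + r)/(2*r))
z = -24734 (z = -186*(5*4 + 5) - 1*20084 = -186*(20 + 5) - 20084 = -186*25 - 20084 = -4650 - 20084 = -24734)
(40434 + g(58))*(z - 13890) = (40434 + (½)*(163 + 58)/58)*(-24734 - 13890) = (40434 + (½)*(1/58)*221)*(-38624) = (40434 + 221/116)*(-38624) = (4690565/116)*(-38624) = -45292095640/29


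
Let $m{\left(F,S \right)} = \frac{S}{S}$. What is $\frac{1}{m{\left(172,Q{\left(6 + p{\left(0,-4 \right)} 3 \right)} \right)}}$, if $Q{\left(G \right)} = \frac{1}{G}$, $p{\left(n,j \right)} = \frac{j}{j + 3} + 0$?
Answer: $1$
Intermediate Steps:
$p{\left(n,j \right)} = \frac{j}{3 + j}$ ($p{\left(n,j \right)} = \frac{j}{3 + j} + 0 = \frac{j}{3 + j}$)
$m{\left(F,S \right)} = 1$
$\frac{1}{m{\left(172,Q{\left(6 + p{\left(0,-4 \right)} 3 \right)} \right)}} = 1^{-1} = 1$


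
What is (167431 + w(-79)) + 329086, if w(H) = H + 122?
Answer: 496560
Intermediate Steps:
w(H) = 122 + H
(167431 + w(-79)) + 329086 = (167431 + (122 - 79)) + 329086 = (167431 + 43) + 329086 = 167474 + 329086 = 496560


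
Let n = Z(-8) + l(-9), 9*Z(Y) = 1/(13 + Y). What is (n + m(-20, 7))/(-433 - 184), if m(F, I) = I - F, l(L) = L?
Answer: -811/27765 ≈ -0.029209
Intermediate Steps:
Z(Y) = 1/(9*(13 + Y))
n = -404/45 (n = 1/(9*(13 - 8)) - 9 = (⅑)/5 - 9 = (⅑)*(⅕) - 9 = 1/45 - 9 = -404/45 ≈ -8.9778)
(n + m(-20, 7))/(-433 - 184) = (-404/45 + (7 - 1*(-20)))/(-433 - 184) = (-404/45 + (7 + 20))/(-617) = (-404/45 + 27)*(-1/617) = (811/45)*(-1/617) = -811/27765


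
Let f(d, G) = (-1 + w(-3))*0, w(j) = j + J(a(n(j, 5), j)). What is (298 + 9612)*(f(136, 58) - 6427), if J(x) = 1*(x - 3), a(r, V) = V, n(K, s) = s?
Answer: -63691570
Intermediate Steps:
J(x) = -3 + x (J(x) = 1*(-3 + x) = -3 + x)
w(j) = -3 + 2*j (w(j) = j + (-3 + j) = -3 + 2*j)
f(d, G) = 0 (f(d, G) = (-1 + (-3 + 2*(-3)))*0 = (-1 + (-3 - 6))*0 = (-1 - 9)*0 = -10*0 = 0)
(298 + 9612)*(f(136, 58) - 6427) = (298 + 9612)*(0 - 6427) = 9910*(-6427) = -63691570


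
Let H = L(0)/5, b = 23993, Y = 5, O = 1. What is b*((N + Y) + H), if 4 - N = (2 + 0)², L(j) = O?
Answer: 623818/5 ≈ 1.2476e+5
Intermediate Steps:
L(j) = 1
N = 0 (N = 4 - (2 + 0)² = 4 - 1*2² = 4 - 1*4 = 4 - 4 = 0)
H = ⅕ (H = 1/5 = 1*(⅕) = ⅕ ≈ 0.20000)
b*((N + Y) + H) = 23993*((0 + 5) + ⅕) = 23993*(5 + ⅕) = 23993*(26/5) = 623818/5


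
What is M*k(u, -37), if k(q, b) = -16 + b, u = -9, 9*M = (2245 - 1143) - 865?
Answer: -4187/3 ≈ -1395.7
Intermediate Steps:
M = 79/3 (M = ((2245 - 1143) - 865)/9 = (1102 - 865)/9 = (1/9)*237 = 79/3 ≈ 26.333)
M*k(u, -37) = 79*(-16 - 37)/3 = (79/3)*(-53) = -4187/3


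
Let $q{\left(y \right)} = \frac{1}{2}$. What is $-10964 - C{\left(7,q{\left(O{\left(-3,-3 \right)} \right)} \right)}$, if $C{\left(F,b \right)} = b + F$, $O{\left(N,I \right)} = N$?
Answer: $- \frac{21943}{2} \approx -10972.0$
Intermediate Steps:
$q{\left(y \right)} = \frac{1}{2}$
$C{\left(F,b \right)} = F + b$
$-10964 - C{\left(7,q{\left(O{\left(-3,-3 \right)} \right)} \right)} = -10964 - \left(7 + \frac{1}{2}\right) = -10964 - \frac{15}{2} = - \frac{21943}{2}$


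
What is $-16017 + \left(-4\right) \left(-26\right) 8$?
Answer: $-15185$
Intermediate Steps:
$-16017 + \left(-4\right) \left(-26\right) 8 = -16017 + 104 \cdot 8 = -16017 + 832 = -15185$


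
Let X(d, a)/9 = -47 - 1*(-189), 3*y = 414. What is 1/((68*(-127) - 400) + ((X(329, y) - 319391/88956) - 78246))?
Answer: -88956/7650891215 ≈ -1.1627e-5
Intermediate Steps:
y = 138 (y = (1/3)*414 = 138)
X(d, a) = 1278 (X(d, a) = 9*(-47 - 1*(-189)) = 9*(-47 + 189) = 9*142 = 1278)
1/((68*(-127) - 400) + ((X(329, y) - 319391/88956) - 78246)) = 1/((68*(-127) - 400) + ((1278 - 319391/88956) - 78246)) = 1/((-8636 - 400) + ((1278 - 319391*1/88956) - 78246)) = 1/(-9036 + ((1278 - 319391/88956) - 78246)) = 1/(-9036 + (113366377/88956 - 78246)) = 1/(-9036 - 6847084799/88956) = 1/(-7650891215/88956) = -88956/7650891215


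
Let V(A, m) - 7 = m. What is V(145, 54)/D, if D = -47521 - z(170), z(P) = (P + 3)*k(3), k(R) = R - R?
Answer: -61/47521 ≈ -0.0012836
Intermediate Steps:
V(A, m) = 7 + m
k(R) = 0
z(P) = 0 (z(P) = (P + 3)*0 = (3 + P)*0 = 0)
D = -47521 (D = -47521 - 1*0 = -47521 + 0 = -47521)
V(145, 54)/D = (7 + 54)/(-47521) = 61*(-1/47521) = -61/47521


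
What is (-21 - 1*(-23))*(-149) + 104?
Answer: -194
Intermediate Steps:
(-21 - 1*(-23))*(-149) + 104 = (-21 + 23)*(-149) + 104 = 2*(-149) + 104 = -298 + 104 = -194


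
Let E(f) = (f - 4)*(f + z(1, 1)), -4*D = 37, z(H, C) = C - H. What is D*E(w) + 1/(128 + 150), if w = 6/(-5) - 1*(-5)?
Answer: 97767/13900 ≈ 7.0336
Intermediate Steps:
D = -37/4 (D = -¼*37 = -37/4 ≈ -9.2500)
w = 19/5 (w = 6*(-⅕) + 5 = -6/5 + 5 = 19/5 ≈ 3.8000)
E(f) = f*(-4 + f) (E(f) = (f - 4)*(f + (1 - 1*1)) = (-4 + f)*(f + (1 - 1)) = (-4 + f)*(f + 0) = (-4 + f)*f = f*(-4 + f))
D*E(w) + 1/(128 + 150) = -703*(-4 + 19/5)/20 + 1/(128 + 150) = -703*(-1)/(20*5) + 1/278 = -37/4*(-19/25) + 1/278 = 703/100 + 1/278 = 97767/13900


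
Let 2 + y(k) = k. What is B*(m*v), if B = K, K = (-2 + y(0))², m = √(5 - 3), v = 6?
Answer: 96*√2 ≈ 135.76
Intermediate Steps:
y(k) = -2 + k
m = √2 ≈ 1.4142
K = 16 (K = (-2 + (-2 + 0))² = (-2 - 2)² = (-4)² = 16)
B = 16
B*(m*v) = 16*(√2*6) = 16*(6*√2) = 96*√2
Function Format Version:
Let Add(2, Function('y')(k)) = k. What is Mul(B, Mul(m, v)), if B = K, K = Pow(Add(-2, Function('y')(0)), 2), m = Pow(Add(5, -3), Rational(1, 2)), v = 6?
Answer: Mul(96, Pow(2, Rational(1, 2))) ≈ 135.76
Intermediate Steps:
Function('y')(k) = Add(-2, k)
m = Pow(2, Rational(1, 2)) ≈ 1.4142
K = 16 (K = Pow(Add(-2, Add(-2, 0)), 2) = Pow(Add(-2, -2), 2) = Pow(-4, 2) = 16)
B = 16
Mul(B, Mul(m, v)) = Mul(16, Mul(Pow(2, Rational(1, 2)), 6)) = Mul(16, Mul(6, Pow(2, Rational(1, 2)))) = Mul(96, Pow(2, Rational(1, 2)))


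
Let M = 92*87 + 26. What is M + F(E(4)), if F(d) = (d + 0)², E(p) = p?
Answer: 8046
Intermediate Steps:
F(d) = d²
M = 8030 (M = 8004 + 26 = 8030)
M + F(E(4)) = 8030 + 4² = 8030 + 16 = 8046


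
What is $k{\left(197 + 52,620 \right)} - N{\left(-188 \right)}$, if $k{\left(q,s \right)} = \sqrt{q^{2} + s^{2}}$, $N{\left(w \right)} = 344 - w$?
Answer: $-532 + \sqrt{446401} \approx 136.13$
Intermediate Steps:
$k{\left(197 + 52,620 \right)} - N{\left(-188 \right)} = \sqrt{\left(197 + 52\right)^{2} + 620^{2}} - \left(344 - -188\right) = \sqrt{249^{2} + 384400} - \left(344 + 188\right) = \sqrt{62001 + 384400} - 532 = \sqrt{446401} - 532 = -532 + \sqrt{446401}$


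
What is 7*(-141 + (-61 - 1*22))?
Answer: -1568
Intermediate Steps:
7*(-141 + (-61 - 1*22)) = 7*(-141 + (-61 - 22)) = 7*(-141 - 83) = 7*(-224) = -1568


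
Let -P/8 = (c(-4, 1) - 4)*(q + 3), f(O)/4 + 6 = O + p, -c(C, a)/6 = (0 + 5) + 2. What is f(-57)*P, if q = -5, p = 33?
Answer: 88320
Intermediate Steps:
c(C, a) = -42 (c(C, a) = -6*((0 + 5) + 2) = -6*(5 + 2) = -6*7 = -42)
f(O) = 108 + 4*O (f(O) = -24 + 4*(O + 33) = -24 + 4*(33 + O) = -24 + (132 + 4*O) = 108 + 4*O)
P = -736 (P = -8*(-42 - 4)*(-5 + 3) = -(-368)*(-2) = -8*92 = -736)
f(-57)*P = (108 + 4*(-57))*(-736) = (108 - 228)*(-736) = -120*(-736) = 88320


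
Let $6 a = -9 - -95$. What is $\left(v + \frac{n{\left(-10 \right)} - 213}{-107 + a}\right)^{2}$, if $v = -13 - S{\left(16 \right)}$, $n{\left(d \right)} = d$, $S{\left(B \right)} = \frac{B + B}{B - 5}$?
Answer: $\frac{1704946681}{9351364} \approx 182.32$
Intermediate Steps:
$a = \frac{43}{3}$ ($a = \frac{-9 - -95}{6} = \frac{-9 + 95}{6} = \frac{1}{6} \cdot 86 = \frac{43}{3} \approx 14.333$)
$S{\left(B \right)} = \frac{2 B}{-5 + B}$
$v = - \frac{175}{11}$ ($v = -13 - 2 \cdot 16 \frac{1}{-5 + 16} = -13 - 2 \cdot 16 \cdot \frac{1}{11} = -13 - \frac{32}{11} = - \frac{175}{11} \approx -15.909$)
$\left(v + \frac{n{\left(-10 \right)} - 213}{-107 + a}\right)^{2} = \left(- \frac{175}{11} + \frac{-10 - 213}{-107 + \frac{43}{3}}\right)^{2} = \left(- \frac{175}{11} - \frac{223}{- \frac{278}{3}}\right)^{2} = \left(- \frac{175}{11} - - \frac{669}{278}\right)^{2} = \left(- \frac{175}{11} + \frac{669}{278}\right)^{2} = \left(- \frac{41291}{3058}\right)^{2} = \frac{1704946681}{9351364}$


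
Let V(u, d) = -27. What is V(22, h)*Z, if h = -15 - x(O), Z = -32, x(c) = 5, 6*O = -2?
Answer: 864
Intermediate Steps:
O = -⅓ (O = (⅙)*(-2) = -⅓ ≈ -0.33333)
h = -20 (h = -15 - 1*5 = -15 - 5 = -20)
V(22, h)*Z = -27*(-32) = 864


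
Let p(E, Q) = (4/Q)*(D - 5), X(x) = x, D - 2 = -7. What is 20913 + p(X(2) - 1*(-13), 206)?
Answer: 2154019/103 ≈ 20913.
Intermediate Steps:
D = -5 (D = 2 - 7 = -5)
p(E, Q) = -40/Q (p(E, Q) = (4/Q)*(-5 - 5) = (4/Q)*(-10) = -40/Q)
20913 + p(X(2) - 1*(-13), 206) = 20913 - 40/206 = 20913 - 40*1/206 = 20913 - 20/103 = 2154019/103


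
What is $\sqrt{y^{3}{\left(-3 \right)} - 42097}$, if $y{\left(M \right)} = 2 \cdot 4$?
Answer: $i \sqrt{41585} \approx 203.92 i$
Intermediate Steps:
$y{\left(M \right)} = 8$
$\sqrt{y^{3}{\left(-3 \right)} - 42097} = \sqrt{8^{3} - 42097} = \sqrt{512 - 42097} = \sqrt{-41585} = i \sqrt{41585}$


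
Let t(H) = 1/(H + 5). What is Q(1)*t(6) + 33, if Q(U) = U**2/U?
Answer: 364/11 ≈ 33.091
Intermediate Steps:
t(H) = 1/(5 + H)
Q(U) = U
Q(1)*t(6) + 33 = 1/(5 + 6) + 33 = 1/11 + 33 = 364/11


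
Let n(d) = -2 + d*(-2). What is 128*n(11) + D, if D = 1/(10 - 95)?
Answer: -261121/85 ≈ -3072.0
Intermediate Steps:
D = -1/85 (D = 1/(-85) = -1/85 ≈ -0.011765)
n(d) = -2 - 2*d
128*n(11) + D = 128*(-2 - 2*11) - 1/85 = 128*(-2 - 22) - 1/85 = 128*(-24) - 1/85 = -3072 - 1/85 = -261121/85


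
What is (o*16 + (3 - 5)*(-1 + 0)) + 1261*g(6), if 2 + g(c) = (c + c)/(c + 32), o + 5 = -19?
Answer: -47610/19 ≈ -2505.8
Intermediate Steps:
o = -24 (o = -5 - 19 = -24)
g(c) = -2 + 2*c/(32 + c) (g(c) = -2 + (c + c)/(c + 32) = -2 + (2*c)/(32 + c) = -2 + 2*c/(32 + c))
(o*16 + (3 - 5)*(-1 + 0)) + 1261*g(6) = (-24*16 + (3 - 5)*(-1 + 0)) + 1261*(-64/(32 + 6)) = (-384 - 2*(-1)) + 1261*(-64/38) = (-384 + 2) + 1261*(-64*1/38) = -382 + 1261*(-32/19) = -382 - 40352/19 = -47610/19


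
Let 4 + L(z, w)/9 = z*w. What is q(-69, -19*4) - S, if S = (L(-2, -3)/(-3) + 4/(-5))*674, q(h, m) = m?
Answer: 22536/5 ≈ 4507.2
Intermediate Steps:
L(z, w) = -36 + 9*w*z (L(z, w) = -36 + 9*(z*w) = -36 + 9*(w*z) = -36 + 9*w*z)
S = -22916/5 (S = ((-36 + 9*(-3)*(-2))/(-3) + 4/(-5))*674 = ((-36 + 54)*(-1/3) + 4*(-1/5))*674 = (18*(-1/3) - 4/5)*674 = (-6 - 4/5)*674 = -34/5*674 = -22916/5 ≈ -4583.2)
q(-69, -19*4) - S = -19*4 - 1*(-22916/5) = -76 + 22916/5 = 22536/5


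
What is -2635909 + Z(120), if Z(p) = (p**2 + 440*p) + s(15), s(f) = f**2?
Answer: -2568484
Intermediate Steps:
Z(p) = 225 + p**2 + 440*p (Z(p) = (p**2 + 440*p) + 15**2 = (p**2 + 440*p) + 225 = 225 + p**2 + 440*p)
-2635909 + Z(120) = -2635909 + (225 + 120**2 + 440*120) = -2635909 + (225 + 14400 + 52800) = -2635909 + 67425 = -2568484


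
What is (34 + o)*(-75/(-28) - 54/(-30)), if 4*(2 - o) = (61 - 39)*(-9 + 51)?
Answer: -24453/28 ≈ -873.32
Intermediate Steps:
o = -229 (o = 2 - (61 - 39)*(-9 + 51)/4 = 2 - 11*42/2 = 2 - ¼*924 = 2 - 231 = -229)
(34 + o)*(-75/(-28) - 54/(-30)) = (34 - 229)*(-75/(-28) - 54/(-30)) = -195*(-75*(-1/28) - 54*(-1/30)) = -195*(75/28 + 9/5) = -195*627/140 = -24453/28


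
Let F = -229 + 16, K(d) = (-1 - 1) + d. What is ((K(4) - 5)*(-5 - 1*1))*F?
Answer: -3834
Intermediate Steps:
K(d) = -2 + d
F = -213
((K(4) - 5)*(-5 - 1*1))*F = (((-2 + 4) - 5)*(-5 - 1*1))*(-213) = ((2 - 5)*(-5 - 1))*(-213) = -3*(-6)*(-213) = 18*(-213) = -3834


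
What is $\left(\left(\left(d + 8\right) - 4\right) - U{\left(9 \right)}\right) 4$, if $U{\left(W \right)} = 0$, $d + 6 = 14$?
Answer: $48$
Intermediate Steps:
$d = 8$ ($d = -6 + 14 = 8$)
$\left(\left(\left(d + 8\right) - 4\right) - U{\left(9 \right)}\right) 4 = \left(\left(\left(8 + 8\right) - 4\right) - 0\right) 4 = \left(\left(16 - 4\right) + 0\right) 4 = \left(12 + 0\right) 4 = 12 \cdot 4 = 48$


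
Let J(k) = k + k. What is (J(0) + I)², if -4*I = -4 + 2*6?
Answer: 4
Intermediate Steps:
J(k) = 2*k
I = -2 (I = -(-4 + 2*6)/4 = -(-4 + 12)/4 = -¼*8 = -2)
(J(0) + I)² = (2*0 - 2)² = (0 - 2)² = (-2)² = 4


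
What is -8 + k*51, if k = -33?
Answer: -1691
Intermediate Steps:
-8 + k*51 = -8 - 33*51 = -8 - 1683 = -1691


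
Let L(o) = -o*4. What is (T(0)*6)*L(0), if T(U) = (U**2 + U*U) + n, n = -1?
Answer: 0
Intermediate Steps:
L(o) = -4*o
T(U) = -1 + 2*U**2 (T(U) = (U**2 + U*U) - 1 = (U**2 + U**2) - 1 = 2*U**2 - 1 = -1 + 2*U**2)
(T(0)*6)*L(0) = ((-1 + 2*0**2)*6)*(-4*0) = ((-1 + 2*0)*6)*0 = ((-1 + 0)*6)*0 = -1*6*0 = -6*0 = 0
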